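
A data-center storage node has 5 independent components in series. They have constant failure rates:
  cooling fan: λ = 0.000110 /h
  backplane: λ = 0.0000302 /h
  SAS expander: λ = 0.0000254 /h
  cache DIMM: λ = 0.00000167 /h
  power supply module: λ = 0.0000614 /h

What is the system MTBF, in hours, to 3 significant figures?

Series of exponential components: λ_sys = Σ λ_i
λ_sys = 0.000110 + 0.0000302 + 0.0000254 + 0.00000167 + 0.0000614 = 2.2867e-04 /h
MTBF = 1 / λ_sys = 4370 h

4370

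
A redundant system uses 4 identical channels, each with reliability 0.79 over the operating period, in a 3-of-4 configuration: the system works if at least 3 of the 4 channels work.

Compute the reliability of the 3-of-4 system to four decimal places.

R = Σ_{i=3}^{4} C(4,i) p^i (1−p)^{4−i} with p = 0.79
C(4,3)·0.79^3·0.21^1 = 0.414153
C(4,4)·0.79^4·0.21^0 = 0.389501
Sum = 0.8037

0.8037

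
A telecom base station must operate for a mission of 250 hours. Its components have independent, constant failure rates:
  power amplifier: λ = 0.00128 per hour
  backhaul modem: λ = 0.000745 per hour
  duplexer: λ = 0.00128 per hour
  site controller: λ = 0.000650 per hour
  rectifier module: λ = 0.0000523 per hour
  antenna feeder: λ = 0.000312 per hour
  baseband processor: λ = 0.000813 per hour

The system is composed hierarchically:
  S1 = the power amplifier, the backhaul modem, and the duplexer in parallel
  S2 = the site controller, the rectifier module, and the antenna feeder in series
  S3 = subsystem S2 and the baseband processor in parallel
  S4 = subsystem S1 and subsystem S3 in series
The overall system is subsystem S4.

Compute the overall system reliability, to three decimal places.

R(power amplifier) = exp(−0.00128 × 250) = 0.72615
R(backhaul modem) = exp(−0.000745 × 250) = 0.83007
R(duplexer) = exp(−0.00128 × 250) = 0.72615
R(site controller) = exp(−0.000650 × 250) = 0.85002
R(rectifier module) = exp(−0.0000523 × 250) = 0.98701
R(antenna feeder) = exp(−0.000312 × 250) = 0.92496
R(baseband processor) = exp(−0.000813 × 250) = 0.81607
Parallel (power amplifier, backhaul modem, and duplexer): 1 − (1 − 0.72615)(1 − 0.83007)(1 − 0.72615) = 0.98726
Series (site controller, rectifier module, and antenna feeder): 0.85002 × 0.98701 × 0.92496 = 0.77602
Parallel ([0.77602] and baseband processor): 1 − (1 − 0.77602)(1 − 0.81607) = 0.95880
Series ([0.98726] and [0.95880]): 0.98726 × 0.95880 = 0.947

0.947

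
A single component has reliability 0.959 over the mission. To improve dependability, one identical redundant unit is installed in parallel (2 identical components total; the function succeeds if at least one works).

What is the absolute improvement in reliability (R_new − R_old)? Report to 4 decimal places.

0.0393

R_before = 0.959
R_after = 1 − (1 − 0.959)^2 = 0.9983
ΔR = 0.9983 − 0.959 = 0.0393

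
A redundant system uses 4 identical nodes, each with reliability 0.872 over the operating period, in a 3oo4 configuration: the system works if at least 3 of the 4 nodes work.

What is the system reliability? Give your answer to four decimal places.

R = Σ_{i=3}^{4} C(4,i) p^i (1−p)^{4−i} with p = 0.872
C(4,3)·0.872^3·0.128^1 = 0.339484
C(4,4)·0.872^4·0.128^0 = 0.578184
Sum = 0.9177

0.9177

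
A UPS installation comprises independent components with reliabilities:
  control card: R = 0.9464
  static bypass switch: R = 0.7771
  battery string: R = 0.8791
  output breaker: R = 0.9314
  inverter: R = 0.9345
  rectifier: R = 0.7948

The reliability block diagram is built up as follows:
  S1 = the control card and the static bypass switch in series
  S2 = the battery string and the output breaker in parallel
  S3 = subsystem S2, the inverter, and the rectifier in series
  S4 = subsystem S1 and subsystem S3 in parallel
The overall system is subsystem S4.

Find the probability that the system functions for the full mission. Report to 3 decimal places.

0.930

Series (control card and static bypass switch): 0.94640 × 0.77710 = 0.73545
Parallel (battery string and output breaker): 1 − (1 − 0.87910)(1 − 0.93140) = 0.99171
Series ([0.99171], inverter, and rectifier): 0.99171 × 0.93450 × 0.79480 = 0.73658
Parallel ([0.73545] and [0.73658]): 1 − (1 − 0.73545)(1 − 0.73658) = 0.930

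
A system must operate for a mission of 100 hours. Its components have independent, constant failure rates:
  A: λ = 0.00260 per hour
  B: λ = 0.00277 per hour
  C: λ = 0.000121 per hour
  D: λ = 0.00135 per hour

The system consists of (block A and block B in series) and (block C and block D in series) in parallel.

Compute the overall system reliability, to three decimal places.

0.943

R(A) = exp(−0.00260 × 100) = 0.77105
R(B) = exp(−0.00277 × 100) = 0.75805
R(C) = exp(−0.000121 × 100) = 0.98797
R(D) = exp(−0.00135 × 100) = 0.87372
Series (A and B): 0.77105 × 0.75805 = 0.58449
Series (C and D): 0.98797 × 0.87372 = 0.86321
Parallel ([0.58449] and [0.86321]): 1 − (1 − 0.58449)(1 − 0.86321) = 0.943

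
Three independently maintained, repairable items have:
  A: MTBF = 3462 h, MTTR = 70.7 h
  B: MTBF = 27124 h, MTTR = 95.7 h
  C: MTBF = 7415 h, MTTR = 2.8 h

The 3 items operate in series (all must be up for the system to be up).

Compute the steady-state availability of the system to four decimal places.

A(A) = MTBF/(MTBF+MTTR) = 3462/(3462+70.7) = 0.979987
A(B) = MTBF/(MTBF+MTTR) = 27124/(27124+95.7) = 0.996484
A(C) = MTBF/(MTBF+MTTR) = 7415/(7415+2.8) = 0.999623
Series availability: 0.979987 × 0.996484 × 0.999623 = 0.9762

0.9762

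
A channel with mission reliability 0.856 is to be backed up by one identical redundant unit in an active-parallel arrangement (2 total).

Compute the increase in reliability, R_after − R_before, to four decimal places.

0.1233

R_before = 0.856
R_after = 1 − (1 − 0.856)^2 = 0.9793
ΔR = 0.9793 − 0.856 = 0.1233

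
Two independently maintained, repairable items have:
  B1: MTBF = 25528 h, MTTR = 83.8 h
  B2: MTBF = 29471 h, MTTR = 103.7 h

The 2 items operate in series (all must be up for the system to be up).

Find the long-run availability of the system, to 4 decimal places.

0.9932

A(B1) = MTBF/(MTBF+MTTR) = 25528/(25528+83.8) = 0.996728
A(B2) = MTBF/(MTBF+MTTR) = 29471/(29471+103.7) = 0.996494
Series availability: 0.996728 × 0.996494 = 0.9932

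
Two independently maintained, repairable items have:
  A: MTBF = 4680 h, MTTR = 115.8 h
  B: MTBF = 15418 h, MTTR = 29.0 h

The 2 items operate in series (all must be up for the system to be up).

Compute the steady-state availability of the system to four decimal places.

A(A) = MTBF/(MTBF+MTTR) = 4680/(4680+115.8) = 0.975854
A(B) = MTBF/(MTBF+MTTR) = 15418/(15418+29.0) = 0.998123
Series availability: 0.975854 × 0.998123 = 0.9740

0.9740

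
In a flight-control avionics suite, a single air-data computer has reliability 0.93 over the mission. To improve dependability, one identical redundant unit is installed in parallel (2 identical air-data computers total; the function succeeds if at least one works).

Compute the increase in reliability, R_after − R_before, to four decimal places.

0.0651

R_before = 0.93
R_after = 1 − (1 − 0.93)^2 = 0.9951
ΔR = 0.9951 − 0.93 = 0.0651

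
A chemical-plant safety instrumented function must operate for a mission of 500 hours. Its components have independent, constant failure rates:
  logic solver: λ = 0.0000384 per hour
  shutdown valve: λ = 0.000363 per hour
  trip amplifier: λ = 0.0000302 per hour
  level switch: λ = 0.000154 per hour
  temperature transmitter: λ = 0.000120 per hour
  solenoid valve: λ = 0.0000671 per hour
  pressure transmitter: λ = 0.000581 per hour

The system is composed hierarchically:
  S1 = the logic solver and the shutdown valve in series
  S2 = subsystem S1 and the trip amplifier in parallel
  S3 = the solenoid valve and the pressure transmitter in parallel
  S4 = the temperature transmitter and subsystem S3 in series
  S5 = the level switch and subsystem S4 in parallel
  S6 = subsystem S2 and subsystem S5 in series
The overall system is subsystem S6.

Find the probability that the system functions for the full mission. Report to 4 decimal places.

R(logic solver) = exp(−0.0000384 × 500) = 0.980983
R(shutdown valve) = exp(−0.000363 × 500) = 0.834018
R(trip amplifier) = exp(−0.0000302 × 500) = 0.985013
R(level switch) = exp(−0.000154 × 500) = 0.925890
R(temperature transmitter) = exp(−0.000120 × 500) = 0.941765
R(solenoid valve) = exp(−0.0000671 × 500) = 0.967007
R(pressure transmitter) = exp(−0.000581 × 500) = 0.747890
Series (logic solver and shutdown valve): 0.980983 × 0.834018 = 0.818157
Parallel ([0.818157] and trip amplifier): 1 − (1 − 0.818157)(1 − 0.985013) = 0.997275
Parallel (solenoid valve and pressure transmitter): 1 − (1 − 0.967007)(1 − 0.747890) = 0.991682
Series (temperature transmitter and [0.991682]): 0.941765 × 0.991682 = 0.933931
Parallel (level switch and [0.933931]): 1 − (1 − 0.925890)(1 − 0.933931) = 0.995104
Series ([0.997275] and [0.995104]): 0.997275 × 0.995104 = 0.9924

0.9924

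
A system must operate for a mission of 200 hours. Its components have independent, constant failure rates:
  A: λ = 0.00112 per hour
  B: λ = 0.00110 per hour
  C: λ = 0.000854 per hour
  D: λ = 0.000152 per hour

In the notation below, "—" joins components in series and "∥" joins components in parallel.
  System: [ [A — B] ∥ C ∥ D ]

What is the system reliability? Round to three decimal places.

R(A) = exp(−0.00112 × 200) = 0.79932
R(B) = exp(−0.00110 × 200) = 0.80252
R(C) = exp(−0.000854 × 200) = 0.84299
R(D) = exp(−0.000152 × 200) = 0.97006
Series (A and B): 0.79932 × 0.80252 = 0.64147
Parallel ([0.64147], C, and D): 1 − (1 − 0.64147)(1 − 0.84299)(1 − 0.97006) = 0.998

0.998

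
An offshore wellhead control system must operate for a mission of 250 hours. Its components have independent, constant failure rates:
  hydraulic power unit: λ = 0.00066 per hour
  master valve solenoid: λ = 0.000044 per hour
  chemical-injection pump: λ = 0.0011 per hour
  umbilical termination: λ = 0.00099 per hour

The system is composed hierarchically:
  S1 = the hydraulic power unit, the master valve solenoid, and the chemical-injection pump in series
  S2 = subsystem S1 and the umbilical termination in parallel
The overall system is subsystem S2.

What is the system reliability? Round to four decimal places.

R(hydraulic power unit) = exp(−0.00066 × 250) = 0.847894
R(master valve solenoid) = exp(−0.000044 × 250) = 0.989060
R(chemical-injection pump) = exp(−0.0011 × 250) = 0.759572
R(umbilical termination) = exp(−0.00099 × 250) = 0.780750
Series (hydraulic power unit, master valve solenoid, and chemical-injection pump): 0.847894 × 0.989060 × 0.759572 = 0.636991
Parallel ([0.636991] and umbilical termination): 1 − (1 − 0.636991)(1 − 0.780750) = 0.9204

0.9204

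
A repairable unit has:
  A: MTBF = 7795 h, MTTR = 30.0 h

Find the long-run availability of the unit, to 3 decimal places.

A(A) = MTBF/(MTBF+MTTR) = 7795/(7795+30.0) = 0.996

0.996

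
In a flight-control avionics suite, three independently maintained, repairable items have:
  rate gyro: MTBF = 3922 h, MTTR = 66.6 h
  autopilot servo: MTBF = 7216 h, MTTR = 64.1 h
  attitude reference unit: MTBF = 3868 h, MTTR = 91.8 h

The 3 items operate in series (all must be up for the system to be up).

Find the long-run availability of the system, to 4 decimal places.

A(rate gyro) = MTBF/(MTBF+MTTR) = 3922/(3922+66.6) = 0.983302
A(autopilot servo) = MTBF/(MTBF+MTTR) = 7216/(7216+64.1) = 0.991195
A(attitude reference unit) = MTBF/(MTBF+MTTR) = 3868/(3868+91.8) = 0.976817
Series availability: 0.983302 × 0.991195 × 0.976817 = 0.9520

0.9520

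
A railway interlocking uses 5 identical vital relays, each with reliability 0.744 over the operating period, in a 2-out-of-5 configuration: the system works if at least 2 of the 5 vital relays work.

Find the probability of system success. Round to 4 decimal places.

0.9829

R = Σ_{i=2}^{5} C(5,i) p^i (1−p)^{5−i} with p = 0.744
C(5,2)·0.744^2·0.256^3 = 0.092868
C(5,3)·0.744^3·0.256^2 = 0.269897
C(5,4)·0.744^4·0.256^1 = 0.392195
C(5,5)·0.744^5·0.256^0 = 0.227963
Sum = 0.9829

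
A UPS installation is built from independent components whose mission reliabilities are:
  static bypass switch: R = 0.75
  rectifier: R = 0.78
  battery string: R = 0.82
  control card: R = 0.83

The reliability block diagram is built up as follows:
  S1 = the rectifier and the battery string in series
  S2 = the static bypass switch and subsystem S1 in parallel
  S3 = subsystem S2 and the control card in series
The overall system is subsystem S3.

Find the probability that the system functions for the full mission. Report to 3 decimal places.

0.755

Series (rectifier and battery string): 0.78000 × 0.82000 = 0.63960
Parallel (static bypass switch and [0.63960]): 1 − (1 − 0.75000)(1 − 0.63960) = 0.90990
Series ([0.90990] and control card): 0.90990 × 0.83000 = 0.755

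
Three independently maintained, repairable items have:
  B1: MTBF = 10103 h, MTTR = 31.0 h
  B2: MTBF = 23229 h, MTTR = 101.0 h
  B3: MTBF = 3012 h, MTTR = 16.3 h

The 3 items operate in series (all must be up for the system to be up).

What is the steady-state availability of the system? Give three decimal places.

A(B1) = MTBF/(MTBF+MTTR) = 10103/(10103+31.0) = 0.996941
A(B2) = MTBF/(MTBF+MTTR) = 23229/(23229+101.0) = 0.995671
A(B3) = MTBF/(MTBF+MTTR) = 3012/(3012+16.3) = 0.994617
Series availability: 0.996941 × 0.995671 × 0.994617 = 0.987

0.987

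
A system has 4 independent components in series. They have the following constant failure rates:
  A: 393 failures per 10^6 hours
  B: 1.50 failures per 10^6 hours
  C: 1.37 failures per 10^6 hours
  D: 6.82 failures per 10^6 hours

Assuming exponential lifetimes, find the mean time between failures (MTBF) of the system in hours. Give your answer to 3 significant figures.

Series of exponential components: λ_sys = Σ λ_i
λ_sys = 0.000393 + 0.00000150 + 0.00000137 + 0.00000682 = 4.0269e-04 /h
MTBF = 1 / λ_sys = 2480 h

2480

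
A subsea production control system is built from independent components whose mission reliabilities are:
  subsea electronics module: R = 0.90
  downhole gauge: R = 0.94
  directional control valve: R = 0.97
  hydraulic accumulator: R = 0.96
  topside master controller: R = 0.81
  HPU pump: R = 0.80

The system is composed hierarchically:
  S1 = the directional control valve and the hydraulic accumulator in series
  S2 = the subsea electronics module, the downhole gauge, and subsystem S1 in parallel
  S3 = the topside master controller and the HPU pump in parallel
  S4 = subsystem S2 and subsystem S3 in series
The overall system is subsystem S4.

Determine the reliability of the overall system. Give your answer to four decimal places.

0.9616

Series (directional control valve and hydraulic accumulator): 0.970000 × 0.960000 = 0.931200
Parallel (subsea electronics module, downhole gauge, and [0.931200]): 1 − (1 − 0.900000)(1 − 0.940000)(1 − 0.931200) = 0.999587
Parallel (topside master controller and HPU pump): 1 − (1 − 0.810000)(1 − 0.800000) = 0.962000
Series ([0.999587] and [0.962000]): 0.999587 × 0.962000 = 0.9616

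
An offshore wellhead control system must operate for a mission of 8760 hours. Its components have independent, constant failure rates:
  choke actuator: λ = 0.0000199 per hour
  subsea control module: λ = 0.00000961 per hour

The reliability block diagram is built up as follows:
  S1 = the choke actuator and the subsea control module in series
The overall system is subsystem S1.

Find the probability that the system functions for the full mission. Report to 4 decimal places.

R(choke actuator) = exp(−0.0000199 × 8760) = 0.840025
R(subsea control module) = exp(−0.00000961 × 8760) = 0.919262
Series (choke actuator and subsea control module): 0.840025 × 0.919262 = 0.7722

0.7722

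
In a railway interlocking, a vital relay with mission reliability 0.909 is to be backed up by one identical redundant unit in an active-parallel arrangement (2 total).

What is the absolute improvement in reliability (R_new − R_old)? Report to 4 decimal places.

0.0827

R_before = 0.909
R_after = 1 − (1 − 0.909)^2 = 0.9917
ΔR = 0.9917 − 0.909 = 0.0827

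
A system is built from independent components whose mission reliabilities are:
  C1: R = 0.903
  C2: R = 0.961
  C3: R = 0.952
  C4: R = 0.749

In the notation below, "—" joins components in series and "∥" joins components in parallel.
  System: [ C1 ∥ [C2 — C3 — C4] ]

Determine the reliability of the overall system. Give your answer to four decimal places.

0.9695

Series (C2, C3, and C4): 0.961000 × 0.952000 × 0.749000 = 0.685239
Parallel (C1 and [0.685239]): 1 − (1 − 0.903000)(1 − 0.685239) = 0.9695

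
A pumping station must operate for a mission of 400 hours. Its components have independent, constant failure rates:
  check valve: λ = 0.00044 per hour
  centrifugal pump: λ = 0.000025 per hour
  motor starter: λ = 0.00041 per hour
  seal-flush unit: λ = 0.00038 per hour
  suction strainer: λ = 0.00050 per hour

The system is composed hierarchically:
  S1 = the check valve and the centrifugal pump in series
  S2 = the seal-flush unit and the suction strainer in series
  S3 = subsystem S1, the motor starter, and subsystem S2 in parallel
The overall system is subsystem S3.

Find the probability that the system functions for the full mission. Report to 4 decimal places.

R(check valve) = exp(−0.00044 × 400) = 0.838618
R(centrifugal pump) = exp(−0.000025 × 400) = 0.990050
R(motor starter) = exp(−0.00041 × 400) = 0.848742
R(seal-flush unit) = exp(−0.00038 × 400) = 0.858988
R(suction strainer) = exp(−0.00050 × 400) = 0.818731
Series (check valve and centrifugal pump): 0.838618 × 0.990050 = 0.830274
Series (seal-flush unit and suction strainer): 0.858988 × 0.818731 = 0.703280
Parallel ([0.830274], motor starter, and [0.703280]): 1 − (1 − 0.830274)(1 − 0.848742)(1 − 0.703280) = 0.9924

0.9924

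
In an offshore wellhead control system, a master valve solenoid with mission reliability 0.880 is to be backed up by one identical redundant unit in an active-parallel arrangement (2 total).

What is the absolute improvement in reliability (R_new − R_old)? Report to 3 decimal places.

0.106

R_before = 0.880
R_after = 1 − (1 − 0.880)^2 = 0.986
ΔR = 0.986 − 0.880 = 0.106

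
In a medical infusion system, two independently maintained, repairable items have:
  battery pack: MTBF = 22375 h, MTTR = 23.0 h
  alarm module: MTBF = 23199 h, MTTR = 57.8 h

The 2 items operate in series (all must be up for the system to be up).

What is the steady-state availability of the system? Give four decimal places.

A(battery pack) = MTBF/(MTBF+MTTR) = 22375/(22375+23.0) = 0.998973
A(alarm module) = MTBF/(MTBF+MTTR) = 23199/(23199+57.8) = 0.997515
Series availability: 0.998973 × 0.997515 = 0.9965

0.9965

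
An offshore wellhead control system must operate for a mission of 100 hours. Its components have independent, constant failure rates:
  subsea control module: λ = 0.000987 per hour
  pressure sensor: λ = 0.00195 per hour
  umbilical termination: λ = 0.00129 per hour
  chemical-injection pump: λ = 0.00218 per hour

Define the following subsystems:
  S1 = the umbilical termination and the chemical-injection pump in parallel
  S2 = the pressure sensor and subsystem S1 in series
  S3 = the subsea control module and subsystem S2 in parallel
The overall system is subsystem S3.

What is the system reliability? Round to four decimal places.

0.9815

R(subsea control module) = exp(−0.000987 × 100) = 0.906014
R(pressure sensor) = exp(−0.00195 × 100) = 0.822835
R(umbilical termination) = exp(−0.00129 × 100) = 0.878974
R(chemical-injection pump) = exp(−0.00218 × 100) = 0.804125
Parallel (umbilical termination and chemical-injection pump): 1 − (1 − 0.878974)(1 − 0.804125) = 0.976294
Series (pressure sensor and [0.976294]): 0.822835 × 0.976294 = 0.803329
Parallel (subsea control module and [0.803329]): 1 − (1 − 0.906014)(1 − 0.803329) = 0.9815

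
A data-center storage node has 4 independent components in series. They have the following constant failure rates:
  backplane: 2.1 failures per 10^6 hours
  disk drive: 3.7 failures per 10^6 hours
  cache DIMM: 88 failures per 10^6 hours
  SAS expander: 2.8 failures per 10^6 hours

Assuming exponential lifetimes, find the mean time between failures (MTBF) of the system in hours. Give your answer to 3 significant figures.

10400

Series of exponential components: λ_sys = Σ λ_i
λ_sys = 0.0000021 + 0.0000037 + 0.000088 + 0.0000028 = 9.6600e-05 /h
MTBF = 1 / λ_sys = 10400 h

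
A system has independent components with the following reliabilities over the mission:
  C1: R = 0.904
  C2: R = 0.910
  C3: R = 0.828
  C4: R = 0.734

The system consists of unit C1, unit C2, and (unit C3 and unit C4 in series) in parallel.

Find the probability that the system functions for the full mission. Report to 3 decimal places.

Series (C3 and C4): 0.82800 × 0.73400 = 0.60775
Parallel (C1, C2, and [0.60775]): 1 − (1 − 0.90400)(1 − 0.91000)(1 − 0.60775) = 0.997

0.997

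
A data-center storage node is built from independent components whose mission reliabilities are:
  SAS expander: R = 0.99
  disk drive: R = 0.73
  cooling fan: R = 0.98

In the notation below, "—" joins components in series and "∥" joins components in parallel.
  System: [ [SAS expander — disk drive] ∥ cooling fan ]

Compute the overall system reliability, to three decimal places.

Series (SAS expander and disk drive): 0.99000 × 0.73000 = 0.72270
Parallel ([0.72270] and cooling fan): 1 − (1 − 0.72270)(1 − 0.98000) = 0.994

0.994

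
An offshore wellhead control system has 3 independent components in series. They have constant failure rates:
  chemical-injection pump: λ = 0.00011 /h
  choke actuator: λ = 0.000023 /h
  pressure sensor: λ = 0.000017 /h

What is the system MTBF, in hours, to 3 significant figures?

Series of exponential components: λ_sys = Σ λ_i
λ_sys = 0.00011 + 0.000023 + 0.000017 = 1.5000e-04 /h
MTBF = 1 / λ_sys = 6670 h

6670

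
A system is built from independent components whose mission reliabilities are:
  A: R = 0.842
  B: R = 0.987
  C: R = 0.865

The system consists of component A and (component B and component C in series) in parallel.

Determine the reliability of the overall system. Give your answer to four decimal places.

0.9769

Series (B and C): 0.987000 × 0.865000 = 0.853755
Parallel (A and [0.853755]): 1 − (1 − 0.842000)(1 − 0.853755) = 0.9769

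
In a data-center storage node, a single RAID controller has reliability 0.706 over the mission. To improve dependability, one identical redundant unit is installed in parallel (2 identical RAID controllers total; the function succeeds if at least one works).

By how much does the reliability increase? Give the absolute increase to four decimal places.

R_before = 0.706
R_after = 1 − (1 − 0.706)^2 = 0.9136
ΔR = 0.9136 − 0.706 = 0.2076

0.2076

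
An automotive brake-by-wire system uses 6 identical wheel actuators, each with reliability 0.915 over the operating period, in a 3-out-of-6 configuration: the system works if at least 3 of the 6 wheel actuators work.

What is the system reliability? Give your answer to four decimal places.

0.9993

R = Σ_{i=3}^{6} C(6,i) p^i (1−p)^{6−i} with p = 0.915
C(6,3)·0.915^3·0.085^3 = 0.009409
C(6,4)·0.915^4·0.085^2 = 0.075965
C(6,5)·0.915^5·0.085^1 = 0.327096
C(6,6)·0.915^6·0.085^0 = 0.586849
Sum = 0.9993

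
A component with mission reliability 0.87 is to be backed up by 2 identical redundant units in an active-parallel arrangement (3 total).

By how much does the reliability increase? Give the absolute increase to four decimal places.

0.1278

R_before = 0.87
R_after = 1 − (1 − 0.87)^3 = 0.9978
ΔR = 0.9978 − 0.87 = 0.1278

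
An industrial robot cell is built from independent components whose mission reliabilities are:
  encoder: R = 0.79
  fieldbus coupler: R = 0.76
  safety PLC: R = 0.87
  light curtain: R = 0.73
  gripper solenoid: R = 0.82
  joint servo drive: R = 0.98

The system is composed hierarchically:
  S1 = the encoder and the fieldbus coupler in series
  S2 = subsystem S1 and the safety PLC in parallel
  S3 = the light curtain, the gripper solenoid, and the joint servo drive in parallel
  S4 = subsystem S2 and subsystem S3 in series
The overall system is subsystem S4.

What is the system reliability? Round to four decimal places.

Series (encoder and fieldbus coupler): 0.790000 × 0.760000 = 0.600400
Parallel ([0.600400] and safety PLC): 1 − (1 − 0.600400)(1 − 0.870000) = 0.948052
Parallel (light curtain, gripper solenoid, and joint servo drive): 1 − (1 − 0.730000)(1 − 0.820000)(1 − 0.980000) = 0.999028
Series ([0.948052] and [0.999028]): 0.948052 × 0.999028 = 0.9471

0.9471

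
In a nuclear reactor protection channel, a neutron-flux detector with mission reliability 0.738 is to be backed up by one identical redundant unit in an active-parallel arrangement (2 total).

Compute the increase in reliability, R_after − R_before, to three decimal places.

0.193

R_before = 0.738
R_after = 1 − (1 − 0.738)^2 = 0.931
ΔR = 0.931 − 0.738 = 0.193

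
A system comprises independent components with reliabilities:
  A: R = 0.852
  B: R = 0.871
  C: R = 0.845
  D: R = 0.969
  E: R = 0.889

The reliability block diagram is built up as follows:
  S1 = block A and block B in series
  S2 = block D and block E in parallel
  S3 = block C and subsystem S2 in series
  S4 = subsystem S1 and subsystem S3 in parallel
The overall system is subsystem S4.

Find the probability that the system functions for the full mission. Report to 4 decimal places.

0.9593

Series (A and B): 0.852000 × 0.871000 = 0.742092
Parallel (D and E): 1 − (1 − 0.969000)(1 − 0.889000) = 0.996559
Series (C and [0.996559]): 0.845000 × 0.996559 = 0.842092
Parallel ([0.742092] and [0.842092]): 1 − (1 − 0.742092)(1 − 0.842092) = 0.9593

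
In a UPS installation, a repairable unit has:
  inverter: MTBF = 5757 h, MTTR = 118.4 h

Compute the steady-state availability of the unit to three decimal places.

0.980

A(inverter) = MTBF/(MTBF+MTTR) = 5757/(5757+118.4) = 0.980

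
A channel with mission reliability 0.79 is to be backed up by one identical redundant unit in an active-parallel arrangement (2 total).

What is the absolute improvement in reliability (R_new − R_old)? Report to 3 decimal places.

R_before = 0.79
R_after = 1 − (1 − 0.79)^2 = 0.956
ΔR = 0.956 − 0.79 = 0.166

0.166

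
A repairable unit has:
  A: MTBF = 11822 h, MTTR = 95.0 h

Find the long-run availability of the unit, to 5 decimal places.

A(A) = MTBF/(MTBF+MTTR) = 11822/(11822+95.0) = 0.99203

0.99203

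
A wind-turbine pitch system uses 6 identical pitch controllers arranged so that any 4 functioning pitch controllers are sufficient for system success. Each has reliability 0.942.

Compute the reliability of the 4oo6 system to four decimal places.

R = Σ_{i=4}^{6} C(6,i) p^i (1−p)^{6−i} with p = 0.942
C(6,4)·0.942^4·0.058^2 = 0.039733
C(6,5)·0.942^5·0.058^1 = 0.258127
C(6,6)·0.942^6·0.058^0 = 0.698724
Sum = 0.9966

0.9966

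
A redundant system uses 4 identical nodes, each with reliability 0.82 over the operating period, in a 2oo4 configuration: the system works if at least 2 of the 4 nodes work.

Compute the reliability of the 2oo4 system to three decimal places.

R = Σ_{i=2}^{4} C(4,i) p^i (1−p)^{4−i} with p = 0.82
C(4,2)·0.82^2·0.18^2 = 0.13071
C(4,3)·0.82^3·0.18^1 = 0.39698
C(4,4)·0.82^4·0.18^0 = 0.45212
Sum = 0.980

0.980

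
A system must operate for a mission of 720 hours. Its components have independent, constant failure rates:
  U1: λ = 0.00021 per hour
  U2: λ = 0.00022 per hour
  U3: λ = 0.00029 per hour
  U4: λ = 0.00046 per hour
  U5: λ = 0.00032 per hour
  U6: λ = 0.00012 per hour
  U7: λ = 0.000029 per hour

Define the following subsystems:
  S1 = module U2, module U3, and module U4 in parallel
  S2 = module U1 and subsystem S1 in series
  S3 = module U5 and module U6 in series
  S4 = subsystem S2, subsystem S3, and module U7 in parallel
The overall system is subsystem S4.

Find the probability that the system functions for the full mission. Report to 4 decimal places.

0.9992

R(U1) = exp(−0.00021 × 720) = 0.859676
R(U2) = exp(−0.00022 × 720) = 0.853508
R(U3) = exp(−0.00029 × 720) = 0.811558
R(U4) = exp(−0.00046 × 720) = 0.718062
R(U5) = exp(−0.00032 × 720) = 0.794216
R(U6) = exp(−0.00012 × 720) = 0.917227
R(U7) = exp(−0.000029 × 720) = 0.979336
Parallel (U2, U3, and U4): 1 − (1 − 0.853508)(1 − 0.811558)(1 − 0.718062) = 0.992217
Series (U1 and [0.992217]): 0.859676 × 0.992217 = 0.852985
Series (U5 and U6): 0.794216 × 0.917227 = 0.728476
Parallel ([0.852985], [0.728476], and U7): 1 − (1 − 0.852985)(1 − 0.728476)(1 − 0.979336) = 0.9992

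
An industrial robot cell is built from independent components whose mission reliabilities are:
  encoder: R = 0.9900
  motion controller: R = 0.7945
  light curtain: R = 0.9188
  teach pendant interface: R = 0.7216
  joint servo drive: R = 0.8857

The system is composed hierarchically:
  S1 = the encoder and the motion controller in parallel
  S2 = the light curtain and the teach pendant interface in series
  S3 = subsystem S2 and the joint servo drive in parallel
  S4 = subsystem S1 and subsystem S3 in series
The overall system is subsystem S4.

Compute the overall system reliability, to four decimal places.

0.9595

Parallel (encoder and motion controller): 1 − (1 − 0.990000)(1 − 0.794500) = 0.997945
Series (light curtain and teach pendant interface): 0.918800 × 0.721600 = 0.663006
Parallel ([0.663006] and joint servo drive): 1 − (1 − 0.663006)(1 − 0.885700) = 0.961482
Series ([0.997945] and [0.961482]): 0.997945 × 0.961482 = 0.9595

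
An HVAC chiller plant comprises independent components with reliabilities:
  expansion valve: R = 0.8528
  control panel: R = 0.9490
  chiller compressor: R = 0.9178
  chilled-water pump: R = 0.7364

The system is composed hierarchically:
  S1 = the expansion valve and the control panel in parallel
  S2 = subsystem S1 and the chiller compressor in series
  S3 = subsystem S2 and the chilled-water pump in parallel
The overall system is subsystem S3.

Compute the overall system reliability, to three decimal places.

Parallel (expansion valve and control panel): 1 − (1 − 0.85280)(1 − 0.94900) = 0.99249
Series ([0.99249] and chiller compressor): 0.99249 × 0.91780 = 0.91091
Parallel ([0.91091] and chilled-water pump): 1 − (1 − 0.91091)(1 − 0.73640) = 0.977

0.977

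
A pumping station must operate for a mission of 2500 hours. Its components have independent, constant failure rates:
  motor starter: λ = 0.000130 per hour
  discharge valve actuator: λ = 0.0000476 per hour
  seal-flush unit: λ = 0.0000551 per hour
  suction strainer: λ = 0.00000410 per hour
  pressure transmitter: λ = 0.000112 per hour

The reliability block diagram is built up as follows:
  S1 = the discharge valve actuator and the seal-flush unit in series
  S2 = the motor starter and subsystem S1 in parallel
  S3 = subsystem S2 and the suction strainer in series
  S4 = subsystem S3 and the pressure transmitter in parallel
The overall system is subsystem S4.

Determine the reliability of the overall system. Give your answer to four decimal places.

0.9823

R(motor starter) = exp(−0.000130 × 2500) = 0.722527
R(discharge valve actuator) = exp(−0.0000476 × 2500) = 0.887808
R(seal-flush unit) = exp(−0.0000551 × 2500) = 0.871316
R(suction strainer) = exp(−0.00000410 × 2500) = 0.989802
R(pressure transmitter) = exp(−0.000112 × 2500) = 0.755784
Series (discharge valve actuator and seal-flush unit): 0.887808 × 0.871316 = 0.773561
Parallel (motor starter and [0.773561]): 1 − (1 − 0.722527)(1 − 0.773561) = 0.937169
Series ([0.937169] and suction strainer): 0.937169 × 0.989802 = 0.927612
Parallel ([0.927612] and pressure transmitter): 1 − (1 − 0.927612)(1 − 0.755784) = 0.9823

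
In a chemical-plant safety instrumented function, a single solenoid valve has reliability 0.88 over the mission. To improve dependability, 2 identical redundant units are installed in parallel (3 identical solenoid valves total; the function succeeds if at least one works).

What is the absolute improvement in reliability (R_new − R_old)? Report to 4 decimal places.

0.1183

R_before = 0.88
R_after = 1 − (1 − 0.88)^3 = 0.9983
ΔR = 0.9983 − 0.88 = 0.1183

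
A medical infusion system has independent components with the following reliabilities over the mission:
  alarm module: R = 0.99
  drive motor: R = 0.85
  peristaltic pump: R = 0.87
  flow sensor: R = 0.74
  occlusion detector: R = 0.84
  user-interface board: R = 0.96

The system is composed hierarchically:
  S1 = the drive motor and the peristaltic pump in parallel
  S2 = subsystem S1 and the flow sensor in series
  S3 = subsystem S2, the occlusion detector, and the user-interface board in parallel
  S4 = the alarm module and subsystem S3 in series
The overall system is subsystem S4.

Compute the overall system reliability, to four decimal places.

Parallel (drive motor and peristaltic pump): 1 − (1 − 0.850000)(1 − 0.870000) = 0.980500
Series ([0.980500] and flow sensor): 0.980500 × 0.740000 = 0.725570
Parallel ([0.725570], occlusion detector, and user-interface board): 1 − (1 − 0.725570)(1 − 0.840000)(1 − 0.960000) = 0.998244
Series (alarm module and [0.998244]): 0.990000 × 0.998244 = 0.9883

0.9883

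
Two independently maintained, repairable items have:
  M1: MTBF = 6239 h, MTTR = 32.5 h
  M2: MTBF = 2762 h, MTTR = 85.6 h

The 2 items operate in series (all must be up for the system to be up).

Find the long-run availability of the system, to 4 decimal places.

0.9649

A(M1) = MTBF/(MTBF+MTTR) = 6239/(6239+32.5) = 0.994818
A(M2) = MTBF/(MTBF+MTTR) = 2762/(2762+85.6) = 0.969940
Series availability: 0.994818 × 0.969940 = 0.9649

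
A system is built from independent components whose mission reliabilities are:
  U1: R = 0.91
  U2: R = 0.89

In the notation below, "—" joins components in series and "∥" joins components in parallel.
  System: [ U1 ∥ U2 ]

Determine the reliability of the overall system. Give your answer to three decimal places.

0.990

Parallel (U1 and U2): 1 − (1 − 0.91000)(1 − 0.89000) = 0.990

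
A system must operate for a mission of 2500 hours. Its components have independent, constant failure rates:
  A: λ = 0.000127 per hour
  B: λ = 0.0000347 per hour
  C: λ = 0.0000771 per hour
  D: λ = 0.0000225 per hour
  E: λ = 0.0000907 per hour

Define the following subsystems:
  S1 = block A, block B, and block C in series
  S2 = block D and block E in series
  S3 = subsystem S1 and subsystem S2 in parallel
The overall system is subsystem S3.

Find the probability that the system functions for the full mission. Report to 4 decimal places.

R(A) = exp(−0.000127 × 2500) = 0.727967
R(B) = exp(−0.0000347 × 2500) = 0.916906
R(C) = exp(−0.0000771 × 2500) = 0.824688
R(D) = exp(−0.0000225 × 2500) = 0.945303
R(E) = exp(−0.0000907 × 2500) = 0.797120
Series (A, B, and C): 0.727967 × 0.916906 × 0.824688 = 0.550461
Series (D and E): 0.945303 × 0.797120 = 0.753520
Parallel ([0.550461] and [0.753520]): 1 − (1 − 0.550461)(1 − 0.753520) = 0.8892

0.8892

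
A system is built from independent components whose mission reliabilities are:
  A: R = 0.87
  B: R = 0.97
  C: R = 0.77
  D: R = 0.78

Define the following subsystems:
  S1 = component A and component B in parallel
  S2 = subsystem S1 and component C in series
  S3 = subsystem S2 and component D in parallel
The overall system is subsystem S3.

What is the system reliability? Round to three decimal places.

0.949

Parallel (A and B): 1 − (1 − 0.87000)(1 − 0.97000) = 0.99610
Series ([0.99610] and C): 0.99610 × 0.77000 = 0.76700
Parallel ([0.76700] and D): 1 − (1 − 0.76700)(1 − 0.78000) = 0.949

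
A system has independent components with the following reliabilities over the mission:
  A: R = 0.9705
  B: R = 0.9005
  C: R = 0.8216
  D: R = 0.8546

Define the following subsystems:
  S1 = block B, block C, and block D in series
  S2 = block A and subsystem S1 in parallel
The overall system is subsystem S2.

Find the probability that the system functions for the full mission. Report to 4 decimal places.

Series (B, C, and D): 0.900500 × 0.821600 × 0.854600 = 0.632276
Parallel (A and [0.632276]): 1 − (1 − 0.970500)(1 − 0.632276) = 0.9892

0.9892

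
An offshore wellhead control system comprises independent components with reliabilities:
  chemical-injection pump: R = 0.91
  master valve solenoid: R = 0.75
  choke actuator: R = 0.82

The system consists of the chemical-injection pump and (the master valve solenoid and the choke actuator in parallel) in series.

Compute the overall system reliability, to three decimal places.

0.869

Parallel (master valve solenoid and choke actuator): 1 − (1 − 0.75000)(1 − 0.82000) = 0.95500
Series (chemical-injection pump and [0.95500]): 0.91000 × 0.95500 = 0.869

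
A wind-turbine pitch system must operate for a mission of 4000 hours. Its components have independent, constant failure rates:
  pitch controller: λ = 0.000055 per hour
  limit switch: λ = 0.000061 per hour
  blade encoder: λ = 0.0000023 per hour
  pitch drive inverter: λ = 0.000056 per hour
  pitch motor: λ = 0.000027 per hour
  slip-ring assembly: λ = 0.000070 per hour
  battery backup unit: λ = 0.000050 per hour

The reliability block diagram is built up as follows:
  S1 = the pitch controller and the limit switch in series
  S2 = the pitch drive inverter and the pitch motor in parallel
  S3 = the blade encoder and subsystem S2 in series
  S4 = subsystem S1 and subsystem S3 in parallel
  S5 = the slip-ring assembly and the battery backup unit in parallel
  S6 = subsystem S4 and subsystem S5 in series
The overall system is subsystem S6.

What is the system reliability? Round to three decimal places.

0.945

R(pitch controller) = exp(−0.000055 × 4000) = 0.80252
R(limit switch) = exp(−0.000061 × 4000) = 0.78349
R(blade encoder) = exp(−0.0000023 × 4000) = 0.99084
R(pitch drive inverter) = exp(−0.000056 × 4000) = 0.79932
R(pitch motor) = exp(−0.000027 × 4000) = 0.89763
R(slip-ring assembly) = exp(−0.000070 × 4000) = 0.75578
R(battery backup unit) = exp(−0.000050 × 4000) = 0.81873
Series (pitch controller and limit switch): 0.80252 × 0.78349 = 0.62877
Parallel (pitch drive inverter and pitch motor): 1 − (1 − 0.79932)(1 − 0.89763) = 0.97946
Series (blade encoder and [0.97946]): 0.99084 × 0.97946 = 0.97049
Parallel ([0.62877] and [0.97049]): 1 − (1 − 0.62877)(1 − 0.97049) = 0.98905
Parallel (slip-ring assembly and battery backup unit): 1 − (1 − 0.75578)(1 − 0.81873) = 0.95573
Series ([0.98905] and [0.95573]): 0.98905 × 0.95573 = 0.945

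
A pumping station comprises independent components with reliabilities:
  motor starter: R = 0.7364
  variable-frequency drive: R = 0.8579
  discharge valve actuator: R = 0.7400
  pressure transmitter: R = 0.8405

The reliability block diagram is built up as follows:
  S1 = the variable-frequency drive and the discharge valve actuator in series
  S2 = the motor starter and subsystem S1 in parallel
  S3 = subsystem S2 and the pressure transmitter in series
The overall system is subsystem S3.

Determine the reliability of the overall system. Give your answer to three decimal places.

Series (variable-frequency drive and discharge valve actuator): 0.85790 × 0.74000 = 0.63485
Parallel (motor starter and [0.63485]): 1 − (1 − 0.73640)(1 − 0.63485) = 0.90375
Series ([0.90375] and pressure transmitter): 0.90375 × 0.84050 = 0.760

0.760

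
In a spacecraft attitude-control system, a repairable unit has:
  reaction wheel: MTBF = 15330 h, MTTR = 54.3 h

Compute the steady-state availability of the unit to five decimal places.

0.99647

A(reaction wheel) = MTBF/(MTBF+MTTR) = 15330/(15330+54.3) = 0.99647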